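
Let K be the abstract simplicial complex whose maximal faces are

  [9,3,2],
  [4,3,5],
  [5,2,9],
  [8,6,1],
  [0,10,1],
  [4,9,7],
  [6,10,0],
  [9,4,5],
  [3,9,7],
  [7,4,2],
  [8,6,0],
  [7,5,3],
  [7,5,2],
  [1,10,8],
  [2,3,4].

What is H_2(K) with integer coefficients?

H_2 = 0.

We work with the vertex ordering 0 < 1 < 2 < 3 < 4 < 5 < 6 < 7 < 8 < 9 < 10. The simplices of K, each written with vertices in increasing order, are:

  0-simplices (11): [0], [1], [2], [3], [4], [5], [6], [7], [8], [9], [10]
  1-simplices (25): (25 of them)
  2-simplices (15): [0,1,10], [0,6,8], [0,6,10], [1,6,8], [1,8,10], [2,3,4], [2,3,9], [2,4,7], [2,5,7], [2,5,9], [3,4,5], [3,5,7], [3,7,9], [4,5,9], [4,7,9]

giving chain groups C_0 ≅ Z^11, C_1 ≅ Z^25, C_2 ≅ Z^15.

∂_1: C_1 → C_0 sends each edge [p,q] (with p < q) to q − p. For instance
  ∂[6,10] = [10] − [6].
The resulting 11×25 matrix has rank 9, and its Smith normal form has invariant factors (1,1,1,1,1,1,1,1,1).

∂_2: C_2 → C_1 acts by ∂[p,q,r] = [q,r] − [p,r] + [p,q]. For instance
  ∂[2,4,7] = [4,7] − [2,7] + [2,4],
  ∂[2,3,9] = [3,9] − [2,9] + [2,3].
This gives a 25×15 integer matrix of rank 15; reducing to Smith normal form yields diagonal entries (1,1,1,1,1,1,1,1,1,1,1,1,1,1,2).

Computing H_k = (kernel of ∂_k) / (image of ∂_{k+1}):

  H_2: rank ker ∂_2 − rank ∂_3 = (15 − 15) − 0 = 0, and there is no ∂_3, so H_2 ≅ 0.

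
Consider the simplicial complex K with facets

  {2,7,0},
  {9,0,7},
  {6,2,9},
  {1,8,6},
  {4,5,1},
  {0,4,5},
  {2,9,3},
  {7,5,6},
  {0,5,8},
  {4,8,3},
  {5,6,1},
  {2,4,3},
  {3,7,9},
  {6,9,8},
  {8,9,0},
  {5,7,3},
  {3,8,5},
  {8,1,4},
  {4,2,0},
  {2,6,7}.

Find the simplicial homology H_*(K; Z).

Take the total order 0 < 1 < 2 < 3 < 4 < 5 < 6 < 7 < 8 < 9 on the vertex set. Then K (dimension 2) consists of the simplices:

  0-simplices (10): [0], [1], [2], [3], [4], [5], [6], [7], [8], [9]
  1-simplices (30): (30 of them)
  2-simplices (20): (20 of them)

so the chain groups are C_0 ≅ Z^10, C_1 ≅ Z^30, C_2 ≅ Z^20.

The boundary map ∂_1: C_1 → C_0 maps an edge to its endpoints' difference, ∂[p,q] = q − p. For instance
  ∂[3,9] = [9] − [3].
This gives a 10×30 integer matrix of rank 9; reducing to Smith normal form yields diagonal entries (1,1,1,1,1,1,1,1,1).

∂_2: C_2 → C_1 acts by ∂[p,q,r] = [q,r] − [p,r] + [p,q]. For instance
  ∂[3,5,8] = [5,8] − [3,8] + [3,5],
  ∂[3,5,7] = [5,7] − [3,7] + [3,5].
The 30×20 boundary matrix has rank 20 and Smith normal form diag(1,1,1,1,1,1,1,1,1,1,1,1,1,1,1,1,1,1,1,2).

Computing H_k = (kernel of ∂_k) / (image of ∂_{k+1}):

  H_0: rank C_0 − rank ∂_1 = 10 − 9 = 1, and the invariant factors of ∂_1 are all 1, so H_0 = Z.
  H_1: rank ker ∂_1 − rank ∂_2 = (30 − 9) − 20 = 1, and ∂_2 has invariant factor 2 > 1, so H_1 = Z ⊕ Z/2.
  H_2: rank ker ∂_2 − rank ∂_3 = (20 − 20) − 0 = 0, and there is no ∂_3, so H_2 = 0.

As a check, the Euler characteristic is 10 − 30 + 20 = 0, which agrees with 1 − 1 + 0 = 0.
(K is a triangulation of the Klein bottle.)

H_0 = Z,  H_1 = Z ⊕ Z/2,  H_2 = 0.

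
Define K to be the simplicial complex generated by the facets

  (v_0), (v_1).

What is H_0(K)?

H_0 ≅ Z^2.

Take the total order v_0 < v_1 on the vertex set. Then K (dimension 0) consists of the simplices:

  0-simplices (2): [v_0], [v_1]

giving chain groups C_0 ≅ Z^2.

Reading off H_k = ker ∂_k / im ∂_{k+1}:

  H_0: rank C_0 − rank ∂_1 = 2 − 0 = 2, and there is no ∂_1, so H_0 = Z^2.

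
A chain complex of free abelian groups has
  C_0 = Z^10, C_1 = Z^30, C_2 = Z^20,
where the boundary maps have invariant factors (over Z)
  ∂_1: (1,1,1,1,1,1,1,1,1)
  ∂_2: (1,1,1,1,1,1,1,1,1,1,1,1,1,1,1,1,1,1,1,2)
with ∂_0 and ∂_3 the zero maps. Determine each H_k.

H_0: b_0 = 10 − 0 − 9 = 1; torsion from ∂_1 factors > 1: none. So H_0 ≅ Z.
H_1: b_1 = 30 − 9 − 20 = 1; torsion from ∂_2 factors > 1: [2]. So H_1 ≅ Z × Z/2.
H_2: b_2 = 20 − 20 − 0 = 0; torsion from ∂_3 factors > 1: none. So H_2 ≅ 0.

H_0 ≅ Z,  H_1 ≅ Z × Z/2,  H_2 = 0.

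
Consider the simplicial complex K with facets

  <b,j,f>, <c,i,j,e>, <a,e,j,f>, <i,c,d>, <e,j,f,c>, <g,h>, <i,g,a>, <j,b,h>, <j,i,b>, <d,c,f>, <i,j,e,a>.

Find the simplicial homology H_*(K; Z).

H_0 ≅ Z,  H_1 ≅ Z,  H_2 = 0,  H_3 = 0.

Order the vertices as a < b < c < d < e < f < g < h < i < j. Listing each simplex with vertices in this order, K has dimension 3 with simplices:

  0-simplices (10): a, b, c, d, e, f, g, h, i, j
  1-simplices (24): ae, af, ag, ai, aj, bf, bh, bi, bj, cd, ce, cf, ci, cj, df, di, ef, ei, ej, fj, gh, gi, hj, ij
  2-simplices (18): aef, aei, aej, afj, agi, aij, bfj, bhj, bij, cdf, cdi, cef, cei, cej, cfj, cij, efj, eij
  3-simplices (4): aefj, aeij, cefj, ceij

so the chain groups are C_0 ≅ Z^10, C_1 ≅ Z^24, C_2 ≅ Z^18, C_3 ≅ Z^4.

Boundary ∂_1: C_1 → C_0 is given by ∂[p,q] = [q] − [p].
As a 10×24 matrix over Z this has rank 9, with invariant factors (1,1,1,1,1,1,1,1,1).

∂_2: C_2 → C_1 acts by ∂[p,q,r] = [q,r] − [p,r] + [p,q]. For instance
  ∂aef = ef − af + ae,
  ∂cej = ej − cj + ce.
The resulting 24×18 matrix has rank 14, and its Smith normal form has invariant factors (1,1,1,1,1,1,1,1,1,1,1,1,1,1).

The boundary map ∂_3: C_3 → C_2 sends each 3-simplex σ to the alternating sum Σ_i (−1)^i (σ with its i-th vertex removed). For instance
  ∂aefj = efj − afj + aej − aef,
  ∂ceij = eij − cij + cej − cei.
The resulting 18×4 matrix has rank 4, and its Smith normal form has invariant factors (1,1,1,1).

Computing H_k = (kernel of ∂_k) / (image of ∂_{k+1}):

  H_0: rank C_0 − rank ∂_1 = 10 − 9 = 1, and the invariant factors of ∂_1 are all 1, so H_0 = Z.
  H_1: rank ker ∂_1 − rank ∂_2 = (24 − 9) − 14 = 1, and the invariant factors of ∂_2 are all 1, so H_1 = Z.
  H_2: rank ker ∂_2 − rank ∂_3 = (18 − 14) − 4 = 0, and the invariant factors of ∂_3 are all 1, so H_2 = 0.
  H_3: rank ker ∂_3 − rank ∂_4 = (4 − 4) − 0 = 0, and there is no ∂_4, so H_3 = 0.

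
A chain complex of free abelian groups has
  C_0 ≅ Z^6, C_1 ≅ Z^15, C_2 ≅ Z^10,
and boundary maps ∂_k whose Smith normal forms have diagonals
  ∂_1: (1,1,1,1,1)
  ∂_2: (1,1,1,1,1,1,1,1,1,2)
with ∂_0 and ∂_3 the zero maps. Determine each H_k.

H_0: b_0 = 6 − 0 − 5 = 1; torsion from ∂_1 factors > 1: none. So H_0 = Z.
H_1: b_1 = 15 − 5 − 10 = 0; torsion from ∂_2 factors > 1: [2]. So H_1 = Z/2Z.
H_2: b_2 = 10 − 10 − 0 = 0; torsion from ∂_3 factors > 1: none. So H_2 = 0.

H_0 = Z,  H_1 = Z/2Z,  H_2 = 0.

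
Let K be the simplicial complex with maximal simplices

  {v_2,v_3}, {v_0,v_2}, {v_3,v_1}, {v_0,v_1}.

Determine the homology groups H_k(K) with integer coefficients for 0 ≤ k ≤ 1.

We work with the vertex ordering v_0 < v_1 < v_2 < v_3. The simplices of K, each written with vertices in increasing order, are:

  0-simplices (4): [v_0], [v_1], [v_2], [v_3]
  1-simplices (4): [v_0,v_1], [v_0,v_2], [v_1,v_3], [v_2,v_3]

so the chain groups are C_0 ≅ Z^4, C_1 ≅ Z^4.

Boundary ∂_1: C_1 → C_0 maps an edge to its endpoints' difference, ∂[p,q] = q − p.
The 4×4 boundary matrix has rank 3 and Smith normal form diag(1,1,1).

Now H_k = ker ∂_k / im ∂_{k+1}, so:

  H_0: rank C_0 − rank ∂_1 = 4 − 3 = 1, and the invariant factors of ∂_1 are all 1, so H_0 = Z.
  H_1: rank ker ∂_1 − rank ∂_2 = (4 − 3) − 0 = 1, and there is no ∂_2, so H_1 = Z.

H_0 ≅ Z,  H_1 ≅ Z.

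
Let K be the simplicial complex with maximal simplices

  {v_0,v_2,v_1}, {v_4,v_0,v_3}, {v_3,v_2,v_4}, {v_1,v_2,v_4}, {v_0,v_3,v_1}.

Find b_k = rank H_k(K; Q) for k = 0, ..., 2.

We work with the vertex ordering v_0 < v_1 < v_2 < v_3 < v_4. The simplices of K, each written with vertices in increasing order, are:

  0-simplices (5): [v_0], [v_1], [v_2], [v_3], [v_4]
  1-simplices (10): [v_0,v_1], [v_0,v_2], [v_0,v_3], [v_0,v_4], [v_1,v_2], [v_1,v_3], [v_1,v_4], [v_2,v_3], [v_2,v_4], [v_3,v_4]
  2-simplices (5): [v_0,v_1,v_2], [v_0,v_1,v_3], [v_0,v_3,v_4], [v_1,v_2,v_4], [v_2,v_3,v_4]

Hence C_0 ≅ Z^5, C_1 ≅ Z^10, C_2 ≅ Z^5.

∂_1: C_1 → C_0 is given by ∂[p,q] = [q] − [p].
This gives a 5×10 integer matrix of rank 4; reducing to Smith normal form yields diagonal entries (1,1,1,1).

∂_2: C_2 → C_1 acts by ∂[p,q,r] = [q,r] − [p,r] + [p,q]. For instance
  ∂[v_1,v_2,v_4] = [v_2,v_4] − [v_1,v_4] + [v_1,v_2],
  ∂[v_0,v_1,v_3] = [v_1,v_3] − [v_0,v_3] + [v_0,v_1].
The 10×5 boundary matrix has rank 5 and Smith normal form diag(1,1,1,1,1).

Computing H_k = (kernel of ∂_k) / (image of ∂_{k+1}):

  H_0: rank C_0 − rank ∂_1 = 5 − 4 = 1, and the invariant factors of ∂_1 are all 1, so H_0 = Z.
  H_1: rank ker ∂_1 − rank ∂_2 = (10 − 4) − 5 = 1, and the invariant factors of ∂_2 are all 1, so H_1 = Z.
  H_2: rank ker ∂_2 − rank ∂_3 = (5 − 5) − 0 = 0, and there is no ∂_3, so H_2 = 0.

As a check, the Euler characteristic is 5 − 10 + 5 = 0, which agrees with 1 − 1 + 0 = 0.
(K is a triangulation of the Möbius band.)

Hence the Betti numbers are b_0 = 1, b_1 = 1, b_2 = 0.

b_0 = 1, b_1 = 1, b_2 = 0.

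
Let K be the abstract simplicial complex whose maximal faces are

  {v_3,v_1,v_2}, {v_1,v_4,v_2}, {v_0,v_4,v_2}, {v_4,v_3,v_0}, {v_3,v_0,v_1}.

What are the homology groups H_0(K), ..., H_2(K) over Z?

We work with the vertex ordering v_0 < v_1 < v_2 < v_3 < v_4. The simplices of K, each written with vertices in increasing order, are:

  0-simplices (5): [v_0], [v_1], [v_2], [v_3], [v_4]
  1-simplices (10): [v_0,v_1], [v_0,v_2], [v_0,v_3], [v_0,v_4], [v_1,v_2], [v_1,v_3], [v_1,v_4], [v_2,v_3], [v_2,v_4], [v_3,v_4]
  2-simplices (5): [v_0,v_1,v_3], [v_0,v_2,v_4], [v_0,v_3,v_4], [v_1,v_2,v_3], [v_1,v_2,v_4]

Hence C_0 ≅ Z^5, C_1 ≅ Z^10, C_2 ≅ Z^5.

The boundary map ∂_1: C_1 → C_0 maps an edge to its endpoints' difference, ∂[p,q] = q − p.
The resulting 5×10 matrix has rank 4, and its Smith normal form has invariant factors (1,1,1,1).

The boundary map ∂_2: C_2 → C_1 sends each 2-simplex [p,q,r] to [q,r] − [p,r] + [p,q]. For instance
  ∂[v_0,v_1,v_3] = [v_1,v_3] − [v_0,v_3] + [v_0,v_1],
  ∂[v_0,v_2,v_4] = [v_2,v_4] − [v_0,v_4] + [v_0,v_2].
The 10×5 boundary matrix has rank 5 and Smith normal form diag(1,1,1,1,1).

From H_k ≅ ker(∂_k) / im(∂_{k+1}) we obtain:

  H_0: rank C_0 − rank ∂_1 = 5 − 4 = 1, and the invariant factors of ∂_1 are all 1, so H_0 ≅ Z.
  H_1: rank ker ∂_1 − rank ∂_2 = (10 − 4) − 5 = 1, and the invariant factors of ∂_2 are all 1, so H_1 ≅ Z.
  H_2: rank ker ∂_2 − rank ∂_3 = (5 − 5) − 0 = 0, and there is no ∂_3, so H_2 ≅ 0.

H_0 = Z,  H_1 = Z,  H_2 = 0.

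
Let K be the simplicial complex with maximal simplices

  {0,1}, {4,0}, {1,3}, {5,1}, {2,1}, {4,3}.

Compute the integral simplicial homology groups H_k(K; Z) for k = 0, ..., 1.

Take the total order 0 < 1 < 2 < 3 < 4 < 5 on the vertex set. Then K (dimension 1) consists of the simplices:

  0-simplices (6): [0], [1], [2], [3], [4], [5]
  1-simplices (6): [0,1], [0,4], [1,2], [1,3], [1,5], [3,4]

giving chain groups C_0 ≅ Z^6, C_1 ≅ Z^6.

Boundary ∂_1: C_1 → C_0 maps an edge to its endpoints' difference, ∂[p,q] = q − p. For instance
  ∂[3,4] = [4] − [3].
The resulting 6×6 matrix has rank 5, and its Smith normal form has invariant factors (1,1,1,1,1).

Reading off H_k = ker ∂_k / im ∂_{k+1}:

  H_0: rank C_0 − rank ∂_1 = 6 − 5 = 1, and the invariant factors of ∂_1 are all 1, so H_0 = Z.
  H_1: rank ker ∂_1 − rank ∂_2 = (6 − 5) − 0 = 1, and there is no ∂_2, so H_1 = Z.

H_0 ≅ Z,  H_1 ≅ Z.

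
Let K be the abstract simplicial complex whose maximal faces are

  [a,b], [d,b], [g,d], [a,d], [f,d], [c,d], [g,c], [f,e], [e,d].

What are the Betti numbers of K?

Fix the vertex order a < b < c < d < e < f < g and write every simplex with vertices in increasing order. Then dim K = 1 and the simplices of K are:

  0-simplices (7): a, b, c, d, e, f, g
  1-simplices (9): ab, ad, bd, cd, cg, de, df, dg, ef

Hence C_0 ≅ Z^7, C_1 ≅ Z^9.

Boundary ∂_1: C_1 → C_0 is given by ∂[p,q] = [q] − [p]. For instance
  ∂df = f − d.
The 7×9 boundary matrix has rank 6 and Smith normal form diag(1,1,1,1,1,1).

From H_k ≅ ker(∂_k) / im(∂_{k+1}) we obtain:

  H_0: rank C_0 − rank ∂_1 = 7 − 6 = 1, and the invariant factors of ∂_1 are all 1, so H_0 = Z.
  H_1: rank ker ∂_1 − rank ∂_2 = (9 − 6) − 0 = 3, and there is no ∂_2, so H_1 = Z^3.

As a check, the Euler characteristic is 7 − 9 = -2, which agrees with 1 − 3 = -2.

Hence the Betti numbers are b_0 = 1, b_1 = 3.

b_0 = 1, b_1 = 3.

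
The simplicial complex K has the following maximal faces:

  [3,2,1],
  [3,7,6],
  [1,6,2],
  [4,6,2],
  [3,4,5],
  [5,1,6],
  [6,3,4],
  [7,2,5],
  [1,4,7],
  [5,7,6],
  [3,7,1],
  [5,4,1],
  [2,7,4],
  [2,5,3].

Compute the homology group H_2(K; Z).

K has 7 vertices, 21 edges, 14 triangles.
rank ∂_2 = 13, rank ∂_3 = 0 ⇒ b_2 = 14 − 13 − 0 = 1. So H_2 ≅ Z.

H_2 = Z.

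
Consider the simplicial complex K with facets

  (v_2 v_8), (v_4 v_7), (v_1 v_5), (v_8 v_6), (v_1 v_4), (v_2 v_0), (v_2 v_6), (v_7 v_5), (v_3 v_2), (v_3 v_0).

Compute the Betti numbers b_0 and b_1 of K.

b_0 = 2, b_1 = 3.

Fix the vertex order v_0 < v_1 < v_2 < v_3 < v_4 < v_5 < v_6 < v_7 < v_8 and write every simplex with vertices in increasing order. Then dim K = 1 and the simplices of K are:

  0-simplices (9): [v_0], [v_1], [v_2], [v_3], [v_4], [v_5], [v_6], [v_7], [v_8]
  1-simplices (10): [v_0,v_2], [v_0,v_3], [v_1,v_4], [v_1,v_5], [v_2,v_3], [v_2,v_6], [v_2,v_8], [v_4,v_7], [v_5,v_7], [v_6,v_8]

giving chain groups C_0 ≅ Z^9, C_1 ≅ Z^10.

The boundary map ∂_1: C_1 → C_0 maps an edge to its endpoints' difference, ∂[p,q] = q − p. For instance
  ∂[v_1,v_4] = [v_4] − [v_1].
As a 9×10 matrix over Z this has rank 7, with invariant factors (1,1,1,1,1,1,1).

Reading off H_k = ker ∂_k / im ∂_{k+1}:

  H_0: rank C_0 − rank ∂_1 = 9 − 7 = 2, and the invariant factors of ∂_1 are all 1, so H_0 ≅ Z^2.
  H_1: rank ker ∂_1 − rank ∂_2 = (10 − 7) − 0 = 3, and there is no ∂_2, so H_1 ≅ Z^3.

As a check, the Euler characteristic is 9 − 10 = -1, which agrees with 2 − 3 = -1.

Hence the Betti numbers are b_0 = 2, b_1 = 3.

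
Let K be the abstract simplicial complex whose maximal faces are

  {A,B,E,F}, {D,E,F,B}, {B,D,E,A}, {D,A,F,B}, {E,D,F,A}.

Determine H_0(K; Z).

Take the total order A < B < D < E < F on the vertex set. Then K (dimension 3) consists of the simplices:

  0-simplices (5): A, B, D, E, F
  1-simplices (10): AB, AD, AE, AF, BD, BE, BF, DE, DF, EF
  2-simplices (10): ABD, ABE, ABF, ADE, ADF, AEF, BDE, BDF, BEF, DEF
  3-simplices (5): ABDE, ABDF, ABEF, ADEF, BDEF

so the chain groups are C_0 ≅ Z^5, C_1 ≅ Z^10, C_2 ≅ Z^10, C_3 ≅ Z^5.

∂_1: C_1 → C_0 is given by ∂[p,q] = [q] − [p].
The resulting 5×10 matrix has rank 4, and its Smith normal form has invariant factors (1,1,1,1).

Boundary ∂_2: C_2 → C_1 maps a triangle to the signed sum of its edges. For instance
  ∂ADE = DE − AE + AD,
  ∂DEF = EF − DF + DE.
As a 10×10 matrix over Z this has rank 6, with invariant factors (1,1,1,1,1,1).

∂_3: C_3 → C_2 sends each 3-simplex σ to the alternating sum Σ_i (−1)^i (σ with its i-th vertex removed). For instance
  ∂BDEF = DEF − BEF + BDF − BDE,
  ∂ABEF = BEF − AEF + ABF − ABE.
This gives a 10×5 integer matrix of rank 4; reducing to Smith normal form yields diagonal entries (1,1,1,1).

Now H_k = ker ∂_k / im ∂_{k+1}, so:

  H_0: rank C_0 − rank ∂_1 = 5 − 4 = 1, and the invariant factors of ∂_1 are all 1, so H_0 ≅ Z.

H_0 = Z.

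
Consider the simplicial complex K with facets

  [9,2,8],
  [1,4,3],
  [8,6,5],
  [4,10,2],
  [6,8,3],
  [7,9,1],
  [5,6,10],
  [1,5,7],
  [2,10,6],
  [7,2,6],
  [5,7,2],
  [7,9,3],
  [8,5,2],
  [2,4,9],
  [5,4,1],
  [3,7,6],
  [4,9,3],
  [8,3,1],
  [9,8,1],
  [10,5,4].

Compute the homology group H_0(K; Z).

H_0 = Z.

Fix the vertex order 1 < 2 < 3 < 4 < 5 < 6 < 7 < 8 < 9 < 10 and write every simplex with vertices in increasing order. Then dim K = 2 and the simplices of K are:

  0-simplices (10): [1], [2], [3], [4], [5], [6], [7], [8], [9], [10]
  1-simplices (30): (30 of them)
  2-simplices (20): (20 of them)

Hence C_0 ≅ Z^10, C_1 ≅ Z^30, C_2 ≅ Z^20.

∂_1: C_1 → C_0 is given by ∂[p,q] = [q] − [p].
The 10×30 boundary matrix has rank 9 and Smith normal form diag(1,1,1,1,1,1,1,1,1).

The boundary map ∂_2: C_2 → C_1 acts by ∂[p,q,r] = [q,r] − [p,r] + [p,q]. For instance
  ∂[2,4,10] = [4,10] − [2,10] + [2,4],
  ∂[2,8,9] = [8,9] − [2,9] + [2,8].
The resulting 30×20 matrix has rank 20, and its Smith normal form has invariant factors (1,1,1,1,1,1,1,1,1,1,1,1,1,1,1,1,1,1,1,2).

Now H_k = ker ∂_k / im ∂_{k+1}, so:

  H_0: rank C_0 − rank ∂_1 = 10 − 9 = 1, and the invariant factors of ∂_1 are all 1, so H_0 ≅ Z.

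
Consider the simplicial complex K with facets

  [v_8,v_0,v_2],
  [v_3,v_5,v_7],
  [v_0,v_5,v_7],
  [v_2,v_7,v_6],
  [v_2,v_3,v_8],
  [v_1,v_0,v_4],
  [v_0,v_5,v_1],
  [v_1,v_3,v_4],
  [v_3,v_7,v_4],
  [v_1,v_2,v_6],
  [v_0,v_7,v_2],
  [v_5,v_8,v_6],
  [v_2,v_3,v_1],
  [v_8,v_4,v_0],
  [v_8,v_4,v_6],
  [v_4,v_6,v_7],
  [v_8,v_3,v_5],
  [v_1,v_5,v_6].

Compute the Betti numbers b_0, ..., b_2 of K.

b_0 = 1, b_1 = 2, b_2 = 1.

We work with the vertex ordering v_0 < v_1 < v_2 < v_3 < v_4 < v_5 < v_6 < v_7 < v_8. The simplices of K, each written with vertices in increasing order, are:

  0-simplices (9): [v_0], [v_1], [v_2], [v_3], [v_4], [v_5], [v_6], [v_7], [v_8]
  1-simplices (27): (27 of them)
  2-simplices (18): (18 of them)

so the chain groups are C_0 ≅ Z^9, C_1 ≅ Z^27, C_2 ≅ Z^18.

∂_1: C_1 → C_0 sends each edge [p,q] (with p < q) to q − p. For instance
  ∂[v_4,v_7] = [v_7] − [v_4].
This gives a 9×27 integer matrix of rank 8; reducing to Smith normal form yields diagonal entries (1,1,1,1,1,1,1,1).

Boundary ∂_2: C_2 → C_1 maps a triangle to the signed sum of its edges. For instance
  ∂[v_4,v_6,v_7] = [v_6,v_7] − [v_4,v_7] + [v_4,v_6],
  ∂[v_1,v_3,v_4] = [v_3,v_4] − [v_1,v_4] + [v_1,v_3].
As a 27×18 matrix over Z this has rank 17, with invariant factors (1,1,1,1,1,1,1,1,1,1,1,1,1,1,1,1,1).

Computing H_k = (kernel of ∂_k) / (image of ∂_{k+1}):

  H_0: rank C_0 − rank ∂_1 = 9 − 8 = 1, and the invariant factors of ∂_1 are all 1, so H_0 ≅ Z.
  H_1: rank ker ∂_1 − rank ∂_2 = (27 − 8) − 17 = 2, and the invariant factors of ∂_2 are all 1, so H_1 ≅ Z^2.
  H_2: rank ker ∂_2 − rank ∂_3 = (18 − 17) − 0 = 1, and there is no ∂_3, so H_2 ≅ Z.

Hence the Betti numbers are b_0 = 1, b_1 = 2, b_2 = 1.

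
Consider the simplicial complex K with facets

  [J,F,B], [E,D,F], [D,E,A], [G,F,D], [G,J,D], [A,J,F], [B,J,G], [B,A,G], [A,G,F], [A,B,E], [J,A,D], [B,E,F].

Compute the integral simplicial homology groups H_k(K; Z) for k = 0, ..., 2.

H_0 = Z,  H_1 = Z/2,  H_2 = 0.

We work with the vertex ordering A < B < D < E < F < G < J. The simplices of K, each written with vertices in increasing order, are:

  0-simplices (7): A, B, D, E, F, G, J
  1-simplices (18): AB, AD, AE, AF, AG, AJ, BE, BF, BG, BJ, DE, DF, DG, DJ, EF, FG, FJ, GJ
  2-simplices (12): ABE, ABG, ADE, ADJ, AFG, AFJ, BEF, BFJ, BGJ, DEF, DFG, DGJ

so the chain groups are C_0 ≅ Z^7, C_1 ≅ Z^18, C_2 ≅ Z^12.

Boundary ∂_1: C_1 → C_0 maps an edge to its endpoints' difference, ∂[p,q] = q − p.
The 7×18 boundary matrix has rank 6 and Smith normal form diag(1,1,1,1,1,1).

Boundary ∂_2: C_2 → C_1 acts by ∂[p,q,r] = [q,r] − [p,r] + [p,q]. For instance
  ∂DEF = EF − DF + DE,
  ∂BFJ = FJ − BJ + BF.
The resulting 18×12 matrix has rank 12, and its Smith normal form has invariant factors (1,1,1,1,1,1,1,1,1,1,1,2).

Reading off H_k = ker ∂_k / im ∂_{k+1}:

  H_0: rank C_0 − rank ∂_1 = 7 − 6 = 1, and the invariant factors of ∂_1 are all 1, so H_0 = Z.
  H_1: rank ker ∂_1 − rank ∂_2 = (18 − 6) − 12 = 0, and ∂_2 has invariant factor 2 > 1, so H_1 = Z/2.
  H_2: rank ker ∂_2 − rank ∂_3 = (12 − 12) − 0 = 0, and there is no ∂_3, so H_2 = 0.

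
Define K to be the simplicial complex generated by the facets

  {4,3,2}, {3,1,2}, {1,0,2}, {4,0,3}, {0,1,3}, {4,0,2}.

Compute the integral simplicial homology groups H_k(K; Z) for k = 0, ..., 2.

Fix the vertex order 0 < 1 < 2 < 3 < 4 and write every simplex with vertices in increasing order. Then dim K = 2 and the simplices of K are:

  0-simplices (5): [0], [1], [2], [3], [4]
  1-simplices (9): [0,1], [0,2], [0,3], [0,4], [1,2], [1,3], [2,3], [2,4], [3,4]
  2-simplices (6): [0,1,2], [0,1,3], [0,2,4], [0,3,4], [1,2,3], [2,3,4]

giving chain groups C_0 ≅ Z^5, C_1 ≅ Z^9, C_2 ≅ Z^6.

The boundary map ∂_1: C_1 → C_0 is given by ∂[p,q] = [q] − [p]. For instance
  ∂[0,4] = [4] − [0].
This gives a 5×9 integer matrix of rank 4; reducing to Smith normal form yields diagonal entries (1,1,1,1).

∂_2: C_2 → C_1 acts by ∂[p,q,r] = [q,r] − [p,r] + [p,q]. For instance
  ∂[0,2,4] = [2,4] − [0,4] + [0,2],
  ∂[0,1,2] = [1,2] − [0,2] + [0,1].
The resulting 9×6 matrix has rank 5, and its Smith normal form has invariant factors (1,1,1,1,1).

From H_k ≅ ker(∂_k) / im(∂_{k+1}) we obtain:

  H_0: rank C_0 − rank ∂_1 = 5 − 4 = 1, and the invariant factors of ∂_1 are all 1, so H_0 = Z.
  H_1: rank ker ∂_1 − rank ∂_2 = (9 − 4) − 5 = 0, and the invariant factors of ∂_2 are all 1, so H_1 = 0.
  H_2: rank ker ∂_2 − rank ∂_3 = (6 − 5) − 0 = 1, and there is no ∂_3, so H_2 = Z.

As a check, the Euler characteristic is 5 − 9 + 6 = 2, which agrees with 1 − 0 + 1 = 2.

H_0 ≅ Z,  H_1 = 0,  H_2 ≅ Z.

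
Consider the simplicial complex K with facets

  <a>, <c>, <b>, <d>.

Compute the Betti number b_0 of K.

Fix the vertex order a < b < c < d and write every simplex with vertices in increasing order. Then dim K = 0 and the simplices of K are:

  0-simplices (4): a, b, c, d

so the chain groups are C_0 ≅ Z^4.

Reading off H_k = ker ∂_k / im ∂_{k+1}:

  H_0: rank C_0 − rank ∂_1 = 4 − 0 = 4, and there is no ∂_1, so H_0 = Z^4.

Hence the Betti numbers are b_0 = 4.

b_0 = 4.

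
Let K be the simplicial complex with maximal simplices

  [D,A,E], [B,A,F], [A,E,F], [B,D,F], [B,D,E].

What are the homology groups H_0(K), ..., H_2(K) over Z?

H_0 ≅ Z,  H_1 ≅ Z,  H_2 = 0.

Fix the vertex order A < B < D < E < F and write every simplex with vertices in increasing order. Then dim K = 2 and the simplices of K are:

  0-simplices (5): A, B, D, E, F
  1-simplices (10): AB, AD, AE, AF, BD, BE, BF, DE, DF, EF
  2-simplices (5): ABF, ADE, AEF, BDE, BDF

giving chain groups C_0 ≅ Z^5, C_1 ≅ Z^10, C_2 ≅ Z^5.

Boundary ∂_1: C_1 → C_0 sends each edge [p,q] (with p < q) to q − p. For instance
  ∂EF = F − E.
This gives a 5×10 integer matrix of rank 4; reducing to Smith normal form yields diagonal entries (1,1,1,1).

Boundary ∂_2: C_2 → C_1 acts by ∂[p,q,r] = [q,r] − [p,r] + [p,q]. For instance
  ∂BDE = DE − BE + BD,
  ∂ABF = BF − AF + AB.
The 10×5 boundary matrix has rank 5 and Smith normal form diag(1,1,1,1,1).

Reading off H_k = ker ∂_k / im ∂_{k+1}:

  H_0: rank C_0 − rank ∂_1 = 5 − 4 = 1, and the invariant factors of ∂_1 are all 1, so H_0 ≅ Z.
  H_1: rank ker ∂_1 − rank ∂_2 = (10 − 4) − 5 = 1, and the invariant factors of ∂_2 are all 1, so H_1 ≅ Z.
  H_2: rank ker ∂_2 − rank ∂_3 = (5 − 5) − 0 = 0, and there is no ∂_3, so H_2 ≅ 0.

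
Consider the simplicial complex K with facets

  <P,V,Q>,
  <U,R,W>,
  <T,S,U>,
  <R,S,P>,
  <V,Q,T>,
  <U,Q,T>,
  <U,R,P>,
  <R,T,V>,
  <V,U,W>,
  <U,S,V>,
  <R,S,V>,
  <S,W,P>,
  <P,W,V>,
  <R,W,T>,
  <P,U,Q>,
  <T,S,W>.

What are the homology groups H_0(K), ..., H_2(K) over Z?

H_0 ≅ Z,  H_1 ≅ Z^2,  H_2 ≅ Z.

We work with the vertex ordering P < Q < R < S < T < U < V < W. The simplices of K, each written with vertices in increasing order, are:

  0-simplices (8): P, Q, R, S, T, U, V, W
  1-simplices (24): PQ, PR, PS, PU, PV, PW, QT, QU, QV, RS, RT, RU, RV, RW, ST, SU, SV, SW, TU, TV, TW, UV, UW, VW
  2-simplices (16): PQU, PQV, PRS, PRU, PSW, PVW, QTU, QTV, RSV, RTV, RTW, RUW, STU, STW, SUV, UVW

giving chain groups C_0 ≅ Z^8, C_1 ≅ Z^24, C_2 ≅ Z^16.

The boundary map ∂_1: C_1 → C_0 is given by ∂[p,q] = [q] − [p]. For instance
  ∂PS = S − P.
This gives a 8×24 integer matrix of rank 7; reducing to Smith normal form yields diagonal entries (1,1,1,1,1,1,1).

Boundary ∂_2: C_2 → C_1 acts by ∂[p,q,r] = [q,r] − [p,r] + [p,q]. For instance
  ∂STU = TU − SU + ST,
  ∂RSV = SV − RV + RS.
As a 24×16 matrix over Z this has rank 15, with invariant factors (1,1,1,1,1,1,1,1,1,1,1,1,1,1,1).

Computing H_k = (kernel of ∂_k) / (image of ∂_{k+1}):

  H_0: rank C_0 − rank ∂_1 = 8 − 7 = 1, and the invariant factors of ∂_1 are all 1, so H_0 ≅ Z.
  H_1: rank ker ∂_1 − rank ∂_2 = (24 − 7) − 15 = 2, and the invariant factors of ∂_2 are all 1, so H_1 ≅ Z^2.
  H_2: rank ker ∂_2 − rank ∂_3 = (16 − 15) − 0 = 1, and there is no ∂_3, so H_2 ≅ Z.

As a check, the Euler characteristic is 8 − 24 + 16 = 0, which agrees with 1 − 2 + 1 = 0.
(K is a triangulation of the torus T^2.)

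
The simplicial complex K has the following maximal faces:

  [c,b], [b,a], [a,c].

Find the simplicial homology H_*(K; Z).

Fix the vertex order a < b < c and write every simplex with vertices in increasing order. Then dim K = 1 and the simplices of K are:

  0-simplices (3): a, b, c
  1-simplices (3): ab, ac, bc

so the chain groups are C_0 ≅ Z^3, C_1 ≅ Z^3.

The boundary map ∂_1: C_1 → C_0 maps an edge to its endpoints' difference, ∂[p,q] = q − p.
This gives a 3×3 integer matrix of rank 2; reducing to Smith normal form yields diagonal entries (1,1).

From H_k ≅ ker(∂_k) / im(∂_{k+1}) we obtain:

  H_0: rank C_0 − rank ∂_1 = 3 − 2 = 1, and the invariant factors of ∂_1 are all 1, so H_0 ≅ Z.
  H_1: rank ker ∂_1 − rank ∂_2 = (3 − 2) − 0 = 1, and there is no ∂_2, so H_1 ≅ Z.

H_0 ≅ Z,  H_1 ≅ Z.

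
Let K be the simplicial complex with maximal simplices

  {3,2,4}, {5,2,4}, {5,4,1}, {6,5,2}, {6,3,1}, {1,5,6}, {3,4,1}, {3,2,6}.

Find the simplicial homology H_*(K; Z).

H_0 = Z,  H_1 = 0,  H_2 = Z.

Fix the vertex order 1 < 2 < 3 < 4 < 5 < 6 and write every simplex with vertices in increasing order. Then dim K = 2 and the simplices of K are:

  0-simplices (6): [1], [2], [3], [4], [5], [6]
  1-simplices (12): [1,3], [1,4], [1,5], [1,6], [2,3], [2,4], [2,5], [2,6], [3,4], [3,6], [4,5], [5,6]
  2-simplices (8): [1,3,4], [1,3,6], [1,4,5], [1,5,6], [2,3,4], [2,3,6], [2,4,5], [2,5,6]

Hence C_0 ≅ Z^6, C_1 ≅ Z^12, C_2 ≅ Z^8.

Boundary ∂_1: C_1 → C_0 maps an edge to its endpoints' difference, ∂[p,q] = q − p.
The resulting 6×12 matrix has rank 5, and its Smith normal form has invariant factors (1,1,1,1,1).

The boundary map ∂_2: C_2 → C_1 maps a triangle to the signed sum of its edges. For instance
  ∂[1,3,6] = [3,6] − [1,6] + [1,3],
  ∂[2,4,5] = [4,5] − [2,5] + [2,4].
As a 12×8 matrix over Z this has rank 7, with invariant factors (1,1,1,1,1,1,1).

From H_k ≅ ker(∂_k) / im(∂_{k+1}) we obtain:

  H_0: rank C_0 − rank ∂_1 = 6 − 5 = 1, and the invariant factors of ∂_1 are all 1, so H_0 ≅ Z.
  H_1: rank ker ∂_1 − rank ∂_2 = (12 − 5) − 7 = 0, and the invariant factors of ∂_2 are all 1, so H_1 ≅ 0.
  H_2: rank ker ∂_2 − rank ∂_3 = (8 − 7) − 0 = 1, and there is no ∂_3, so H_2 ≅ Z.

As a check, the Euler characteristic is 6 − 12 + 8 = 2, which agrees with 1 − 0 + 1 = 2.
(K is a triangulation of the 2-sphere S^2.)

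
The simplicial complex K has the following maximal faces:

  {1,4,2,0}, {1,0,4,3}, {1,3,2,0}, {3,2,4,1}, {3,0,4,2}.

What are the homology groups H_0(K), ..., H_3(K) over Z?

H_0 = Z,  H_1 = 0,  H_2 = 0,  H_3 = Z.

K has 5 vertices, 10 edges, 10 triangles, 5 3-simplices.
rank ∂_0 = 0, rank ∂_1 = 4 ⇒ b_0 = 5 − 0 − 4 = 1; all invariant factors of ∂_1 are 1 so no torsion. So H_0 = Z.
rank ∂_1 = 4, rank ∂_2 = 6 ⇒ b_1 = 10 − 4 − 6 = 0; all invariant factors of ∂_2 are 1 so no torsion. So H_1 = 0.
rank ∂_2 = 6, rank ∂_3 = 4 ⇒ b_2 = 10 − 6 − 4 = 0; all invariant factors of ∂_3 are 1 so no torsion. So H_2 = 0.
rank ∂_3 = 4, rank ∂_4 = 0 ⇒ b_3 = 5 − 4 − 0 = 1. So H_3 = Z.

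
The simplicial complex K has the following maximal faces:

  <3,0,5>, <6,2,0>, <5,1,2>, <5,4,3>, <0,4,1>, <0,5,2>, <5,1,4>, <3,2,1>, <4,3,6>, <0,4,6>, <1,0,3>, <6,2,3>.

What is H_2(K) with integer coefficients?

H_2 ≅ 0.

Take the total order 0 < 1 < 2 < 3 < 4 < 5 < 6 on the vertex set. Then K (dimension 2) consists of the simplices:

  0-simplices (7): [0], [1], [2], [3], [4], [5], [6]
  1-simplices (18): [0,1], [0,2], [0,3], [0,4], [0,5], [0,6], [1,2], [1,3], [1,4], [1,5], [2,3], [2,5], [2,6], [3,4], [3,5], [3,6], [4,5], [4,6]
  2-simplices (12): [0,1,3], [0,1,4], [0,2,5], [0,2,6], [0,3,5], [0,4,6], [1,2,3], [1,2,5], [1,4,5], [2,3,6], [3,4,5], [3,4,6]

giving chain groups C_0 ≅ Z^7, C_1 ≅ Z^18, C_2 ≅ Z^12.

Boundary ∂_1: C_1 → C_0 is given by ∂[p,q] = [q] − [p]. For instance
  ∂[2,6] = [6] − [2].
The resulting 7×18 matrix has rank 6, and its Smith normal form has invariant factors (1,1,1,1,1,1).

∂_2: C_2 → C_1 acts by ∂[p,q,r] = [q,r] − [p,r] + [p,q]. For instance
  ∂[1,2,3] = [2,3] − [1,3] + [1,2],
  ∂[2,3,6] = [3,6] − [2,6] + [2,3].
As a 18×12 matrix over Z this has rank 12, with invariant factors (1,1,1,1,1,1,1,1,1,1,1,2).

Now H_k = ker ∂_k / im ∂_{k+1}, so:

  H_2: rank ker ∂_2 − rank ∂_3 = (12 − 12) − 0 = 0, and there is no ∂_3, so H_2 ≅ 0.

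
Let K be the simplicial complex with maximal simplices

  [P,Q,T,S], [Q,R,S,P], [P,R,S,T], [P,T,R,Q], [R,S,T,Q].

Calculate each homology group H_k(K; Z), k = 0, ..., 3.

Order the vertices as P < Q < R < S < T. Listing each simplex with vertices in this order, K has dimension 3 with simplices:

  0-simplices (5): P, Q, R, S, T
  1-simplices (10): PQ, PR, PS, PT, QR, QS, QT, RS, RT, ST
  2-simplices (10): PQR, PQS, PQT, PRS, PRT, PST, QRS, QRT, QST, RST
  3-simplices (5): PQRS, PQRT, PQST, PRST, QRST

so the chain groups are C_0 ≅ Z^5, C_1 ≅ Z^10, C_2 ≅ Z^10, C_3 ≅ Z^5.

The boundary map ∂_1: C_1 → C_0 maps an edge to its endpoints' difference, ∂[p,q] = q − p.
This gives a 5×10 integer matrix of rank 4; reducing to Smith normal form yields diagonal entries (1,1,1,1).

Boundary ∂_2: C_2 → C_1 maps a triangle to the signed sum of its edges. For instance
  ∂QST = ST − QT + QS,
  ∂PQR = QR − PR + PQ.
The resulting 10×10 matrix has rank 6, and its Smith normal form has invariant factors (1,1,1,1,1,1).

Boundary ∂_3: C_3 → C_2 sends each 3-simplex σ to the alternating sum Σ_i (−1)^i (σ with its i-th vertex removed). For instance
  ∂PQRS = QRS − PRS + PQS − PQR,
  ∂PQST = QST − PST + PQT − PQS.
The 10×5 boundary matrix has rank 4 and Smith normal form diag(1,1,1,1).

From H_k ≅ ker(∂_k) / im(∂_{k+1}) we obtain:

  H_0: rank C_0 − rank ∂_1 = 5 − 4 = 1, and the invariant factors of ∂_1 are all 1, so H_0 = Z.
  H_1: rank ker ∂_1 − rank ∂_2 = (10 − 4) − 6 = 0, and the invariant factors of ∂_2 are all 1, so H_1 = 0.
  H_2: rank ker ∂_2 − rank ∂_3 = (10 − 6) − 4 = 0, and the invariant factors of ∂_3 are all 1, so H_2 = 0.
  H_3: rank ker ∂_3 − rank ∂_4 = (5 − 4) − 0 = 1, and there is no ∂_4, so H_3 = Z.

(K is a triangulation of the 3-sphere S^3.)

H_0 = Z,  H_1 = 0,  H_2 = 0,  H_3 = Z.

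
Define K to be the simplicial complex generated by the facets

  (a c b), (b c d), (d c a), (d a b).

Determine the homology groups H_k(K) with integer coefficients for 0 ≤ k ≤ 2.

We work with the vertex ordering a < b < c < d. The simplices of K, each written with vertices in increasing order, are:

  0-simplices (4): a, b, c, d
  1-simplices (6): ab, ac, ad, bc, bd, cd
  2-simplices (4): abc, abd, acd, bcd

so the chain groups are C_0 ≅ Z^4, C_1 ≅ Z^6, C_2 ≅ Z^4.

Boundary ∂_1: C_1 → C_0 is given by ∂[p,q] = [q] − [p]. For instance
  ∂bc = c − b.
The 4×6 boundary matrix has rank 3 and Smith normal form diag(1,1,1).

Boundary ∂_2: C_2 → C_1 sends each 2-simplex [p,q,r] to [q,r] − [p,r] + [p,q]. For instance
  ∂abd = bd − ad + ab,
  ∂bcd = cd − bd + bc.
The 6×4 boundary matrix has rank 3 and Smith normal form diag(1,1,1).

Computing H_k = (kernel of ∂_k) / (image of ∂_{k+1}):

  H_0: rank C_0 − rank ∂_1 = 4 − 3 = 1, and the invariant factors of ∂_1 are all 1, so H_0 ≅ Z.
  H_1: rank ker ∂_1 − rank ∂_2 = (6 − 3) − 3 = 0, and the invariant factors of ∂_2 are all 1, so H_1 ≅ 0.
  H_2: rank ker ∂_2 − rank ∂_3 = (4 − 3) − 0 = 1, and there is no ∂_3, so H_2 ≅ Z.

H_0 ≅ Z,  H_1 = 0,  H_2 ≅ Z.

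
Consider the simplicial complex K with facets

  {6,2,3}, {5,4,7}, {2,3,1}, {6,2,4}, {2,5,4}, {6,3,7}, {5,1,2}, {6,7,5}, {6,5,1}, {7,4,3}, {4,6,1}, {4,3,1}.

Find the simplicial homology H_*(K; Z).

We work with the vertex ordering 1 < 2 < 3 < 4 < 5 < 6 < 7. The simplices of K, each written with vertices in increasing order, are:

  0-simplices (7): [1], [2], [3], [4], [5], [6], [7]
  1-simplices (18): [1,2], [1,3], [1,4], [1,5], [1,6], [2,3], [2,4], [2,5], [2,6], [3,4], [3,6], [3,7], [4,5], [4,6], [4,7], [5,6], [5,7], [6,7]
  2-simplices (12): [1,2,3], [1,2,5], [1,3,4], [1,4,6], [1,5,6], [2,3,6], [2,4,5], [2,4,6], [3,4,7], [3,6,7], [4,5,7], [5,6,7]

so the chain groups are C_0 ≅ Z^7, C_1 ≅ Z^18, C_2 ≅ Z^12.

The boundary map ∂_1: C_1 → C_0 is given by ∂[p,q] = [q] − [p]. For instance
  ∂[5,6] = [6] − [5].
The resulting 7×18 matrix has rank 6, and its Smith normal form has invariant factors (1,1,1,1,1,1).

The boundary map ∂_2: C_2 → C_1 sends each 2-simplex [p,q,r] to [q,r] − [p,r] + [p,q]. For instance
  ∂[1,5,6] = [5,6] − [1,6] + [1,5],
  ∂[1,3,4] = [3,4] − [1,4] + [1,3].
This gives a 18×12 integer matrix of rank 12; reducing to Smith normal form yields diagonal entries (1,1,1,1,1,1,1,1,1,1,1,2).

From H_k ≅ ker(∂_k) / im(∂_{k+1}) we obtain:

  H_0: rank C_0 − rank ∂_1 = 7 − 6 = 1, and the invariant factors of ∂_1 are all 1, so H_0 ≅ Z.
  H_1: rank ker ∂_1 − rank ∂_2 = (18 − 6) − 12 = 0, and ∂_2 has invariant factor 2 > 1, so H_1 ≅ Z/2Z.
  H_2: rank ker ∂_2 − rank ∂_3 = (12 − 12) − 0 = 0, and there is no ∂_3, so H_2 ≅ 0.

H_0 = Z,  H_1 = Z/2Z,  H_2 = 0.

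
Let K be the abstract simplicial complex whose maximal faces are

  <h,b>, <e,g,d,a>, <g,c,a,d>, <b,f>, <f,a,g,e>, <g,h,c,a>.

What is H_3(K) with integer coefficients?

H_3 = 0.

K has 8 vertices, 17 edges, 13 triangles, 4 3-simplices.
rank ∂_3 = 4, rank ∂_4 = 0 ⇒ b_3 = 4 − 4 − 0 = 0. So H_3 ≅ 0.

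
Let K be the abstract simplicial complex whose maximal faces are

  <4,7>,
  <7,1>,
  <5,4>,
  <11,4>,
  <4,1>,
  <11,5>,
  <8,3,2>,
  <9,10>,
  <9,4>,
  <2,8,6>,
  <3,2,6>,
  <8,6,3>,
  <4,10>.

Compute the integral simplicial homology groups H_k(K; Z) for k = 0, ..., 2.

H_0 ≅ Z^2,  H_1 ≅ Z^3,  H_2 ≅ Z.

We work with the vertex ordering 1 < 2 < 3 < 4 < 5 < 6 < 7 < 8 < 9 < 10 < 11. The simplices of K, each written with vertices in increasing order, are:

  0-simplices (11): [1], [2], [3], [4], [5], [6], [7], [8], [9], [10], [11]
  1-simplices (15): [1,4], [1,7], [2,3], [2,6], [2,8], [3,6], [3,8], [4,5], [4,7], [4,9], [4,10], [4,11], [5,11], [6,8], [9,10]
  2-simplices (4): [2,3,6], [2,3,8], [2,6,8], [3,6,8]

Hence C_0 ≅ Z^11, C_1 ≅ Z^15, C_2 ≅ Z^4.

Boundary ∂_1: C_1 → C_0 sends each edge [p,q] (with p < q) to q − p. For instance
  ∂[3,6] = [6] − [3].
The resulting 11×15 matrix has rank 9, and its Smith normal form has invariant factors (1,1,1,1,1,1,1,1,1).

∂_2: C_2 → C_1 acts by ∂[p,q,r] = [q,r] − [p,r] + [p,q]. For instance
  ∂[2,3,6] = [3,6] − [2,6] + [2,3],
  ∂[2,3,8] = [3,8] − [2,8] + [2,3].
This gives a 15×4 integer matrix of rank 3; reducing to Smith normal form yields diagonal entries (1,1,1).

Computing H_k = (kernel of ∂_k) / (image of ∂_{k+1}):

  H_0: rank C_0 − rank ∂_1 = 11 − 9 = 2, and the invariant factors of ∂_1 are all 1, so H_0 = Z^2.
  H_1: rank ker ∂_1 − rank ∂_2 = (15 − 9) − 3 = 3, and the invariant factors of ∂_2 are all 1, so H_1 = Z^3.
  H_2: rank ker ∂_2 − rank ∂_3 = (4 − 3) − 0 = 1, and there is no ∂_3, so H_2 = Z.

As a check, the Euler characteristic is 11 − 15 + 4 = 0, which agrees with 2 − 3 + 1 = 0.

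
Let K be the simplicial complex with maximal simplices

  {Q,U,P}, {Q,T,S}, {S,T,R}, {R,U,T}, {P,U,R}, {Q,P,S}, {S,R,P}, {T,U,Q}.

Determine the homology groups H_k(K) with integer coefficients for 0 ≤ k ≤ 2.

H_0 = Z,  H_1 = 0,  H_2 = Z.

Take the total order P < Q < R < S < T < U on the vertex set. Then K (dimension 2) consists of the simplices:

  0-simplices (6): P, Q, R, S, T, U
  1-simplices (12): PQ, PR, PS, PU, QS, QT, QU, RS, RT, RU, ST, TU
  2-simplices (8): PQS, PQU, PRS, PRU, QST, QTU, RST, RTU

so the chain groups are C_0 ≅ Z^6, C_1 ≅ Z^12, C_2 ≅ Z^8.

The boundary map ∂_1: C_1 → C_0 is given by ∂[p,q] = [q] − [p].
The 6×12 boundary matrix has rank 5 and Smith normal form diag(1,1,1,1,1).

The boundary map ∂_2: C_2 → C_1 maps a triangle to the signed sum of its edges. For instance
  ∂PRU = RU − PU + PR,
  ∂QST = ST − QT + QS.
This gives a 12×8 integer matrix of rank 7; reducing to Smith normal form yields diagonal entries (1,1,1,1,1,1,1).

Now H_k = ker ∂_k / im ∂_{k+1}, so:

  H_0: rank C_0 − rank ∂_1 = 6 − 5 = 1, and the invariant factors of ∂_1 are all 1, so H_0 ≅ Z.
  H_1: rank ker ∂_1 − rank ∂_2 = (12 − 5) − 7 = 0, and the invariant factors of ∂_2 are all 1, so H_1 ≅ 0.
  H_2: rank ker ∂_2 − rank ∂_3 = (8 − 7) − 0 = 1, and there is no ∂_3, so H_2 ≅ Z.

(K is a triangulation of the 2-sphere S^2.)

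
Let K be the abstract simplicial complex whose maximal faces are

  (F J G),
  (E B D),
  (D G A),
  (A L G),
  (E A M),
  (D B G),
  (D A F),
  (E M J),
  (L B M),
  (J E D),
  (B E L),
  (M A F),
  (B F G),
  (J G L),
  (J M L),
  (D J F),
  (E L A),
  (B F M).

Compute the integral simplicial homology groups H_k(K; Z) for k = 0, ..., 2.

Order the vertices as A < B < D < E < F < G < J < L < M. Listing each simplex with vertices in this order, K has dimension 2 with simplices:

  0-simplices (9): A, B, D, E, F, G, J, L, M
  1-simplices (27): AD, AE, AF, AG, AL, AM, BD, BE, BF, BG, BL, BM, DE, DF, DG, DJ, EJ, EL, EM, FG, FJ, FM, GJ, GL, JL, JM, LM
  2-simplices (18): ADF, ADG, AEL, AEM, AFM, AGL, BDE, BDG, BEL, BFG, BFM, BLM, DEJ, DFJ, EJM, FGJ, GJL, JLM

so the chain groups are C_0 ≅ Z^9, C_1 ≅ Z^27, C_2 ≅ Z^18.

Boundary ∂_1: C_1 → C_0 sends each edge [p,q] (with p < q) to q − p. For instance
  ∂GJ = J − G.
The 9×27 boundary matrix has rank 8 and Smith normal form diag(1,1,1,1,1,1,1,1).

The boundary map ∂_2: C_2 → C_1 sends each 2-simplex [p,q,r] to [q,r] − [p,r] + [p,q]. For instance
  ∂ADG = DG − AG + AD,
  ∂AEM = EM − AM + AE.
This gives a 27×18 integer matrix of rank 18; reducing to Smith normal form yields diagonal entries (1,1,1,1,1,1,1,1,1,1,1,1,1,1,1,1,1,2).

From H_k ≅ ker(∂_k) / im(∂_{k+1}) we obtain:

  H_0: rank C_0 − rank ∂_1 = 9 − 8 = 1, and the invariant factors of ∂_1 are all 1, so H_0 ≅ Z.
  H_1: rank ker ∂_1 − rank ∂_2 = (27 − 8) − 18 = 1, and ∂_2 has invariant factor 2 > 1, so H_1 ≅ Z ⊕ Z/2.
  H_2: rank ker ∂_2 − rank ∂_3 = (18 − 18) − 0 = 0, and there is no ∂_3, so H_2 ≅ 0.

As a check, the Euler characteristic is 9 − 27 + 18 = 0, which agrees with 1 − 1 + 0 = 0.

H_0 = Z,  H_1 = Z ⊕ Z/2,  H_2 = 0.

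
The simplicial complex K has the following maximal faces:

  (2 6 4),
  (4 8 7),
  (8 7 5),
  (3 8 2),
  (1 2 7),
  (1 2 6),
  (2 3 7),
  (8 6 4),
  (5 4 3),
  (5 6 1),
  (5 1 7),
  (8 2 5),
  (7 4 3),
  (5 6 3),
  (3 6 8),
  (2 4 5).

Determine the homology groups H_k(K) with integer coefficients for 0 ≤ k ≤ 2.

We work with the vertex ordering 1 < 2 < 3 < 4 < 5 < 6 < 7 < 8. The simplices of K, each written with vertices in increasing order, are:

  0-simplices (8): [1], [2], [3], [4], [5], [6], [7], [8]
  1-simplices (24): (24 of them)
  2-simplices (16): [1,2,6], [1,2,7], [1,5,6], [1,5,7], [2,3,7], [2,3,8], [2,4,5], [2,4,6], [2,5,8], [3,4,5], [3,4,7], [3,5,6], [3,6,8], [4,6,8], [4,7,8], [5,7,8]

giving chain groups C_0 ≅ Z^8, C_1 ≅ Z^24, C_2 ≅ Z^16.

The boundary map ∂_1: C_1 → C_0 sends each edge [p,q] (with p < q) to q − p.
The 8×24 boundary matrix has rank 7 and Smith normal form diag(1,1,1,1,1,1,1).

The boundary map ∂_2: C_2 → C_1 sends each 2-simplex [p,q,r] to [q,r] − [p,r] + [p,q]. For instance
  ∂[2,3,7] = [3,7] − [2,7] + [2,3],
  ∂[3,4,5] = [4,5] − [3,5] + [3,4].
This gives a 24×16 integer matrix of rank 15; reducing to Smith normal form yields diagonal entries (1,1,1,1,1,1,1,1,1,1,1,1,1,1,1).

Computing H_k = (kernel of ∂_k) / (image of ∂_{k+1}):

  H_0: rank C_0 − rank ∂_1 = 8 − 7 = 1, and the invariant factors of ∂_1 are all 1, so H_0 = Z.
  H_1: rank ker ∂_1 − rank ∂_2 = (24 − 7) − 15 = 2, and the invariant factors of ∂_2 are all 1, so H_1 = Z^2.
  H_2: rank ker ∂_2 − rank ∂_3 = (16 − 15) − 0 = 1, and there is no ∂_3, so H_2 = Z.

H_0 = Z,  H_1 = Z^2,  H_2 = Z.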